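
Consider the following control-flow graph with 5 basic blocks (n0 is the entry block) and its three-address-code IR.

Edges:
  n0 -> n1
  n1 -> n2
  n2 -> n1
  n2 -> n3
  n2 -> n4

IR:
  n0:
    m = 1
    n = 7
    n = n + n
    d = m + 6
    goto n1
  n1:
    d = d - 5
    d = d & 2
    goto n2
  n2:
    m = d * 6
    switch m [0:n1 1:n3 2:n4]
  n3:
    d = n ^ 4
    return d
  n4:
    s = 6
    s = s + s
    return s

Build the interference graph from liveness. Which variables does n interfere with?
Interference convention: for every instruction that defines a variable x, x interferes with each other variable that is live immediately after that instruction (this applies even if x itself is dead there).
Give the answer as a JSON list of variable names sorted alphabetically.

Block summaries:
  n0 def {d,m,n} use ∅
  n1 def {d} use {d}
  n2 def {m} use {d}
  n3 def {d} use {n}
  n4 def {s} use ∅

Live sets:
  n0: in=∅ out={d,n}
  n1: in={d,n} out={d,n}
  n2: in={d,n} out={d,n}
  n3: in={n} out=∅
  n4: in=∅ out=∅

Conflict graph:
  d: {m,n}
  m: {d,n}
  n: {d,m}
  s: ∅

N(n) = ["d", "m"]

Answer: ["d", "m"]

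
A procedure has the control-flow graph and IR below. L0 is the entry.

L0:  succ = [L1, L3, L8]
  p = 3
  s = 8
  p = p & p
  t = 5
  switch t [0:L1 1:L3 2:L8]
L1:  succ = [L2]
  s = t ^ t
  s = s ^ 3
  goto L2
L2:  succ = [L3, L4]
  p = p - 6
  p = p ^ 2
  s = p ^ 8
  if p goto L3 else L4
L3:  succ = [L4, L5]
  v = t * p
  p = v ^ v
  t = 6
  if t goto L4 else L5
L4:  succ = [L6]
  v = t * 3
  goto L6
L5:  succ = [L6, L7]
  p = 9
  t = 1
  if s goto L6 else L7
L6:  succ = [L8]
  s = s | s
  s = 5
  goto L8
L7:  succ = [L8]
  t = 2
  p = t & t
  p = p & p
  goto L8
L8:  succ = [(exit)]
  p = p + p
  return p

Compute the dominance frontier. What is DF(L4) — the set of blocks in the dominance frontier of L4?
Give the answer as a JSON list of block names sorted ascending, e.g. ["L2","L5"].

idom tree: L1←L0 L2←L1 L3←L0 L4←L0 L5←L3 L6←L0 L7←L5 L8←L0
Join-block Dom:
  L3: preds {L0,L2}: {L0} ∩ {L0,L1,L2} = {L0}; idom=L0
  L4: preds {L2,L3}: {L0,L1,L2} ∩ {L0,L3} = {L0}; idom=L0
  L6: preds {L4,L5}: {L0,L4} ∩ {L0,L3,L5} = {L0}; idom=L0
  L8: preds {L0,L6,L7}: {L0} ∩ {L0,L6} ∩ {L0,L3,L5,L7} = {L0}; idom=L0

Frontier:
  join L3 pred L0: · stop@L0
  join L3 pred L2: L2→L1 stop@L0
  join L4 pred L2: L2→L1 stop@L0
  join L4 pred L3: L3 stop@L0
  join L6 pred L4: L4 stop@L0
  join L6 pred L5: L5→L3 stop@L0
  join L8 pred L0: · stop@L0
  join L8 pred L6: L6 stop@L0
  join L8 pred L7: L7→L5→L3 stop@L0
  L0 → ∅
  L1 → {L3,L4}
  L2 → {L3,L4}
  L3 → {L4,L6,L8}
  L4 → {L6}
  L5 → {L6,L8}
  L6 → {L8}
  L7 → {L8}
  L8 → ∅

DF(L4) = ["L6"]

Answer: ["L6"]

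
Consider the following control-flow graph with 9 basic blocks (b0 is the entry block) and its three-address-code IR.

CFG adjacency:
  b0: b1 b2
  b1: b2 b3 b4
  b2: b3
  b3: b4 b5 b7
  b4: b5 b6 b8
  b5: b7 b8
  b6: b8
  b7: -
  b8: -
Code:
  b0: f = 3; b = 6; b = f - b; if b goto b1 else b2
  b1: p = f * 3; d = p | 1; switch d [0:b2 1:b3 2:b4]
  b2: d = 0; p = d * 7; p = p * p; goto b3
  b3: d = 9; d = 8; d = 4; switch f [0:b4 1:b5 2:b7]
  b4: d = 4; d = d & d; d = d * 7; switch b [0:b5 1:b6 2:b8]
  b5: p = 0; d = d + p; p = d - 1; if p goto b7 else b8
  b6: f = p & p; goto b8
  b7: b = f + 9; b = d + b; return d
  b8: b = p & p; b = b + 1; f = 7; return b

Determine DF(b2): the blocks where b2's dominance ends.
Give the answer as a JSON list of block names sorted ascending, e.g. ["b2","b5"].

Answer: ["b3"]

Derivation:
idom tree: b1←b0 b2←b0 b3←b0 b4←b0 b5←b0 b6←b4 b7←b0 b8←b0
Dom∩ at merges:
  b2: preds {b0,b1}: {b0} ∩ {b0,b1} = {b0}; idom=b0
  b3: preds {b1,b2}: {b0,b1} ∩ {b0,b2} = {b0}; idom=b0
  b4: preds {b1,b3}: {b0,b1} ∩ {b0,b3} = {b0}; idom=b0
  b5: preds {b3,b4}: {b0,b3} ∩ {b0,b4} = {b0}; idom=b0
  b7: preds {b3,b5}: {b0,b3} ∩ {b0,b5} = {b0}; idom=b0
  b8: preds {b4,b5,b6}: {b0,b4} ∩ {b0,b5} ∩ {b0,b4,b6} = {b0}; idom=b0

DF derivation:
  b2←b0: walk · to b0
  b2←b1: walk b1 to b0
  b3←b1: walk b1 to b0
  b3←b2: walk b2 to b0
  b4←b1: walk b1 to b0
  b4←b3: walk b3 to b0
  b5←b3: walk b3 to b0
  b5←b4: walk b4 to b0
  b7←b3: walk b3 to b0
  b7←b5: walk b5 to b0
  b8←b4: walk b4 to b0
  b8←b5: walk b5 to b0
  b8←b6: walk b6→b4 to b0
  b0: DF=∅
  b1: DF={b2,b3,b4}
  b2: DF={b3}
  b3: DF={b4,b5,b7}
  b4: DF={b5,b8}
  b5: DF={b7,b8}
  b6: DF={b8}
  b7: DF=∅
  b8: DF=∅

DF(b2) = ["b3"]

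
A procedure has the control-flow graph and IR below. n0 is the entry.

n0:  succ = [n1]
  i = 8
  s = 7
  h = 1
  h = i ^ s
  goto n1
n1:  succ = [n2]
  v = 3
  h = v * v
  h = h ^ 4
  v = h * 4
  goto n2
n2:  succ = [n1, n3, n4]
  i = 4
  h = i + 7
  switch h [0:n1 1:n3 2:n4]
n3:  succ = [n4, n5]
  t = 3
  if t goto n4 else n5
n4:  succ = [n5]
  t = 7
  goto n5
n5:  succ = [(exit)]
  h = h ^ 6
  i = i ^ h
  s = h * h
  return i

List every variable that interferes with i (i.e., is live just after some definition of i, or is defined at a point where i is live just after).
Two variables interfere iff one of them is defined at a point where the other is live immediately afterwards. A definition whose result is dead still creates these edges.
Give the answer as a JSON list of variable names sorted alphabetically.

Answer: ["h", "s", "t"]

Derivation:
Per-block:
  n0: {h,i,s} / ∅
  n1: {h,v} / ∅
  n2: {h,i} / ∅
  n3: {t} / ∅
  n4: {t} / ∅
  n5: {h,i,s} / {h,i}

Backward fixpoint:
  live n0: ∅→∅
  live n1: ∅→∅
  live n2: ∅→{h,i}
  live n3: {h,i}→{h,i}
  live n4: {h,i}→{h,i}
  live n5: {h,i}→∅

Conflict graph:
  h: {i,s,t}
  i: {h,s,t}
  s: {h,i}
  t: {h,i}
  v: ∅

N(i) = ["h", "s", "t"]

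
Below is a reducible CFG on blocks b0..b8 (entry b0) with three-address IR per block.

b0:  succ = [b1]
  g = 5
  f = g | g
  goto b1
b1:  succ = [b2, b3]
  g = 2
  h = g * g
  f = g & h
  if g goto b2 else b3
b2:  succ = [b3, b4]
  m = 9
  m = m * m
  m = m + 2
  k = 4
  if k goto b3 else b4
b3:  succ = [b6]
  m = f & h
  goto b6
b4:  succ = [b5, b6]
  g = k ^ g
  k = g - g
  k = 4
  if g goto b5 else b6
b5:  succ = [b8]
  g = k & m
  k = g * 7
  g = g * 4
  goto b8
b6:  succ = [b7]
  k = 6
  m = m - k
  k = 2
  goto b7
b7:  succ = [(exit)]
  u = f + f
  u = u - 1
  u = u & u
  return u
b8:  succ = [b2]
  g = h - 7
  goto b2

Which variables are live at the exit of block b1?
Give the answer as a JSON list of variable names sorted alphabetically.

def/use:
  b0: {f,g} / ∅
  b1: {f,g,h} / ∅
  b2: {k,m} / ∅
  b3: {m} / {f,h}
  b4: {g,k} / {g,k}
  b5: {g,k} / {k,m}
  b6: {k,m} / {m}
  b7: {u} / {f}
  b8: {g} / {h}

Backward fixpoint:
  b0 li=∅ lo=∅
  b1 li=∅ lo={f,g,h}
  b2 li={f,g,h} lo={f,g,h,k,m}
  b3 li={f,h} lo={f,m}
  b4 li={f,g,h,k,m} lo={f,h,k,m}
  b5 li={f,h,k,m} lo={f,h}
  b6 li={f,m} lo={f}
  b7 li={f} lo=∅
  b8 li={f,h} lo={f,g,h}

live-out(b1) = ["f", "g", "h"]

Answer: ["f", "g", "h"]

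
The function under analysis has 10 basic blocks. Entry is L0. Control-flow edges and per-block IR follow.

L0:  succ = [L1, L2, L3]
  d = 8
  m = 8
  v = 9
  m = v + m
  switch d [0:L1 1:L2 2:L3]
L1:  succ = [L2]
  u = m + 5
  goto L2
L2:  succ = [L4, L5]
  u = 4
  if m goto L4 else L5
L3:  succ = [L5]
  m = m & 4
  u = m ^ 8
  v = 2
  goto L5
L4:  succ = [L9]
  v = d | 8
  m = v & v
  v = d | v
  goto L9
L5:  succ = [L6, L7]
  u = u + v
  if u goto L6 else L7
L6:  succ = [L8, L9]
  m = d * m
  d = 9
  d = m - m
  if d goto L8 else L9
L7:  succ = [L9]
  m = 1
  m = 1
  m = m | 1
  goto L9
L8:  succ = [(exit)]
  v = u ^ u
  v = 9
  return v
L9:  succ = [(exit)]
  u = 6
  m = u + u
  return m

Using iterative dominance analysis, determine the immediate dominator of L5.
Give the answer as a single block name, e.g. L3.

idom tree: L1←L0 L2←L0 L3←L0 L4←L2 L5←L0 L6←L5 L7←L5 L8←L6 L9←L0
Dom∩ at merges:
  L2: preds {L0,L1}: {L0} ∩ {L0,L1} = {L0}; idom=L0
  L5: preds {L2,L3}: {L0,L2} ∩ {L0,L3} = {L0}; idom=L0
  L9: preds {L4,L6,L7}: {L0,L2,L4} ∩ {L0,L5,L6} ∩ {L0,L5,L7} = {L0}; idom=L0

idom(L5) = L0

Answer: L0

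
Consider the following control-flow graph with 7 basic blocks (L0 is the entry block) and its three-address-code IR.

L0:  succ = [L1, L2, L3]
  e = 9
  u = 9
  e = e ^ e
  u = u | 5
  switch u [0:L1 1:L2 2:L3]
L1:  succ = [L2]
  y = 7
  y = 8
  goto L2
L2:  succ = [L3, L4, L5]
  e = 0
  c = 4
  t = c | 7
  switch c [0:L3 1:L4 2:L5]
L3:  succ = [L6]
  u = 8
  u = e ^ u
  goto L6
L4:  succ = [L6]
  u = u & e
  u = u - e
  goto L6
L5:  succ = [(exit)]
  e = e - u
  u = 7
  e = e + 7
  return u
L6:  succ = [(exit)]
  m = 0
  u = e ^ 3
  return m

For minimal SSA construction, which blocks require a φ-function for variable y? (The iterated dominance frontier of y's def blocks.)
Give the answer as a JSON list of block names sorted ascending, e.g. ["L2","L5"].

Answer: ["L2", "L3", "L6"]

Analysis:
idom tree: L1←L0 L2←L0 L3←L0 L4←L2 L5←L2 L6←L0
Dom∩ at merges:
  L2: preds {L0,L1}: {L0} ∩ {L0,L1} = {L0}; idom=L0
  L3: preds {L0,L2}: {L0} ∩ {L0,L2} = {L0}; idom=L0
  L6: preds {L3,L4}: {L0,L3} ∩ {L0,L2,L4} = {L0}; idom=L0

Frontier:
  L2←L0: walk · to L0
  L2←L1: walk L1 to L0
  L3←L0: walk · to L0
  L3←L2: walk L2 to L0
  L6←L3: walk L3 to L0
  L6←L4: walk L4→L2 to L0
  DF(L0)=∅
  DF(L1)={L2}
  DF(L2)={L3,L6}
  DF(L3)={L6}
  DF(L4)={L6}
  DF(L5)=∅
  DF(L6)=∅

φ for y: defs {L1}
  DF⁺ = {L2,L3,L6}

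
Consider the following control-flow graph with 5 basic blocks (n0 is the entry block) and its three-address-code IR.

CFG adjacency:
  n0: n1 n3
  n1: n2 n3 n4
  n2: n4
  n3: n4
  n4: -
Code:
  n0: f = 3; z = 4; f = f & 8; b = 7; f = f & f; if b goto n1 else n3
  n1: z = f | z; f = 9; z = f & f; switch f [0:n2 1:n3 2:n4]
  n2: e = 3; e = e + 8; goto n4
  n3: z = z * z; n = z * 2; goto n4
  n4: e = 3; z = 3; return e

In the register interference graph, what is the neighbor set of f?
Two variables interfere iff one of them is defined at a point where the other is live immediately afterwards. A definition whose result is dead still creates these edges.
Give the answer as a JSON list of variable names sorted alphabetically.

Block summaries:
  n0: def={b,f,z} ue=∅
  n1: def={f,z} ue={f,z}
  n2: def={e} ue=∅
  n3: def={n,z} ue={z}
  n4: def={e,z} ue=∅

Liveness:
  live n0: ∅→{f,z}
  live n1: {f,z}→{z}
  live n2: ∅→∅
  live n3: {z}→∅
  live n4: ∅→∅

Interference:
  b: {f,z}
  e: {z}
  f: {b,z}
  n: ∅
  z: {b,e,f}

N(f) = ["b", "z"]

Answer: ["b", "z"]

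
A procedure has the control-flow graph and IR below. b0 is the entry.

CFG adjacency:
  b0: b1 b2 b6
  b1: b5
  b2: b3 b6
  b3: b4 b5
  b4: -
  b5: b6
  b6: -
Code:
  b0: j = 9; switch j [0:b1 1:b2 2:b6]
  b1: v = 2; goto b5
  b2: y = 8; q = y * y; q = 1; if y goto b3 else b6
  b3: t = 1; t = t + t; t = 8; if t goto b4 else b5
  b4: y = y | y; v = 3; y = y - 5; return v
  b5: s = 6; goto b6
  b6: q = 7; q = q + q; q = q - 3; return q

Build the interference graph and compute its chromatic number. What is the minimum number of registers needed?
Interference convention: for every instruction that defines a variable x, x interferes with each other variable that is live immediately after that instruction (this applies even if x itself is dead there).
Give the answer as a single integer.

def/use:
  b0 def {j} use ∅
  b1 def {v} use ∅
  b2 def {q,y} use ∅
  b3 def {t} use ∅
  b4 def {v,y} use {y}
  b5 def {s} use ∅
  b6 def {q} use ∅

Live sets:
  b0: in=∅ out=∅
  b1: in=∅ out=∅
  b2: in=∅ out={y}
  b3: in={y} out={y}
  b4: in={y} out=∅
  b5: in=∅ out=∅
  b6: in=∅ out=∅

Conflict graph:
  j↔∅
  q↔{y}
  s↔∅
  t↔{y}
  v↔{y}
  y↔{q,t,v}

Registers:
  {q,y} pairwise interfere (2-clique) ⇒ χ ≥ 2
  assign j→R0 q→R1 s→R0 t→R1 v→R1 y→R0 — no edge inside a register ⇒ χ ≤ 2
  χ = 2

Answer: 2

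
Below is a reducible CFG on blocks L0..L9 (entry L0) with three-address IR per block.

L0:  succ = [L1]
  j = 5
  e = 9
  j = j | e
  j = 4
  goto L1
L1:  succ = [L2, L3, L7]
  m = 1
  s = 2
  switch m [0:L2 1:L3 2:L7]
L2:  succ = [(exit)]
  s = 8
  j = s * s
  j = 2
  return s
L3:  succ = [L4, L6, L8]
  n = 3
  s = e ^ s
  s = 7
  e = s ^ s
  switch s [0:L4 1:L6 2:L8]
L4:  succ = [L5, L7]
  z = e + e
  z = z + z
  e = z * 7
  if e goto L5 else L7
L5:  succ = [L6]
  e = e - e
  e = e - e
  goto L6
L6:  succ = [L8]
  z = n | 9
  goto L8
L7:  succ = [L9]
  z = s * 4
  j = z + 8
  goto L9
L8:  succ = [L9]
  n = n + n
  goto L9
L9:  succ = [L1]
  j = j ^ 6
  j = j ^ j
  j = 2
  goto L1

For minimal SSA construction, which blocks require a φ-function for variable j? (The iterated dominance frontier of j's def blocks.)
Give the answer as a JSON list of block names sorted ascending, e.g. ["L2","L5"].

Answer: ["L1", "L9"]

Analysis:
idom tree: L1←L0 L2←L1 L3←L1 L4←L3 L5←L4 L6←L3 L7←L1 L8←L3 L9←L1
Dom at joins:
  L1: preds {L0,L9}: {L0} ∩ {L0,L1,L9} = {L0}; idom=L0
  L6: preds {L3,L5}: {L0,L1,L3} ∩ {L0,L1,L3,L4,L5} = {L0,L1,L3}; idom=L3
  L7: preds {L1,L4}: {L0,L1} ∩ {L0,L1,L3,L4} = {L0,L1}; idom=L1
  L8: preds {L3,L6}: {L0,L1,L3} ∩ {L0,L1,L3,L6} = {L0,L1,L3}; idom=L3
  L9: preds {L7,L8}: {L0,L1,L7} ∩ {L0,L1,L3,L8} = {L0,L1}; idom=L1

Frontier:
  join L1 pred L0: · stop@L0
  join L1 pred L9: L9→L1 stop@L0
  join L6 pred L3: · stop@L3
  join L6 pred L5: L5→L4 stop@L3
  join L7 pred L1: · stop@L1
  join L7 pred L4: L4→L3 stop@L1
  join L8 pred L3: · stop@L3
  join L8 pred L6: L6 stop@L3
  join L9 pred L7: L7 stop@L1
  join L9 pred L8: L8→L3 stop@L1
  L0: DF=∅
  L1: DF={L1}
  L2: DF=∅
  L3: DF={L7,L9}
  L4: DF={L6,L7}
  L5: DF={L6}
  L6: DF={L8}
  L7: DF={L9}
  L8: DF={L9}
  L9: DF={L1}

φ for j: defs {L0,L2,L7,L9}
  DF⁺ = {L1,L9}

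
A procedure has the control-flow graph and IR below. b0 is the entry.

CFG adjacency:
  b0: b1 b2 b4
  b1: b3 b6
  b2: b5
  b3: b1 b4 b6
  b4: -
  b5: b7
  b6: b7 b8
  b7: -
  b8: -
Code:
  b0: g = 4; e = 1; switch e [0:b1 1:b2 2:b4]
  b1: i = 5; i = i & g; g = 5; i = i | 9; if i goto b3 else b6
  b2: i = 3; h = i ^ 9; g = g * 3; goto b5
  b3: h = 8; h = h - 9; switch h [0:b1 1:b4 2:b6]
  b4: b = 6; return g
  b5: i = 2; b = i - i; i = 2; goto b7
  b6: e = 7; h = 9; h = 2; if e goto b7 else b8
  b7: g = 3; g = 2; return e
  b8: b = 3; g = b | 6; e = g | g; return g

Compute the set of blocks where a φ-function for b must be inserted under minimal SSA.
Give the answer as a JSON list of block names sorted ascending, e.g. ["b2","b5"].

Answer: ["b7"]

Derivation:
idom tree: b1←b0 b2←b0 b3←b1 b4←b0 b5←b2 b6←b1 b7←b0 b8←b6
Dom∩ at merges:
  b1: preds {b0,b3}: {b0} ∩ {b0,b1,b3} = {b0}; idom=b0
  b4: preds {b0,b3}: {b0} ∩ {b0,b1,b3} = {b0}; idom=b0
  b6: preds {b1,b3}: {b0,b1} ∩ {b0,b1,b3} = {b0,b1}; idom=b1
  b7: preds {b5,b6}: {b0,b2,b5} ∩ {b0,b1,b6} = {b0}; idom=b0

DF walk-up:
  b1←b0: walk · to b0
  b1←b3: walk b3→b1 to b0
  b4←b0: walk · to b0
  b4←b3: walk b3→b1 to b0
  b6←b1: walk · to b1
  b6←b3: walk b3 to b1
  b7←b5: walk b5→b2 to b0
  b7←b6: walk b6→b1 to b0
  b0: DF=∅
  b1: DF={b1,b4,b7}
  b2: DF={b7}
  b3: DF={b1,b4,b6}
  b4: DF=∅
  b5: DF={b7}
  b6: DF={b7}
  b7: DF=∅
  b8: DF=∅

φ for b: defs {b4,b5,b8}
  DF⁺ = {b7}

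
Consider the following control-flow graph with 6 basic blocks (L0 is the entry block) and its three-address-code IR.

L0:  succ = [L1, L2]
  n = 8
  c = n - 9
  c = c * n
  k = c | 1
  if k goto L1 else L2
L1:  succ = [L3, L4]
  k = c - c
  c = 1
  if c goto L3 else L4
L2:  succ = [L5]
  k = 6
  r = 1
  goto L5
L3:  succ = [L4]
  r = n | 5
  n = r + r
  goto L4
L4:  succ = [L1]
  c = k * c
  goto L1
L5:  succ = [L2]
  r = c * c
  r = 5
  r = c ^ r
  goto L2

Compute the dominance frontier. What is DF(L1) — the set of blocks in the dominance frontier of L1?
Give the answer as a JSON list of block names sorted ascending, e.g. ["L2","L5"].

Answer: ["L1"]

Working:
idom tree: L1←L0 L2←L0 L3←L1 L4←L1 L5←L2
Dom∩ at merges:
  L1: preds {L0,L4}: {L0} ∩ {L0,L1,L4} = {L0}; idom=L0
  L2: preds {L0,L5}: {L0} ∩ {L0,L2,L5} = {L0}; idom=L0
  L4: preds {L1,L3}: {L0,L1} ∩ {L0,L1,L3} = {L0,L1}; idom=L1

DF derivation:
  join L1 pred L0: · stop@L0
  join L1 pred L4: L4→L1 stop@L0
  join L2 pred L0: · stop@L0
  join L2 pred L5: L5→L2 stop@L0
  join L4 pred L1: · stop@L1
  join L4 pred L3: L3 stop@L1
  L0 → ∅
  L1 → {L1}
  L2 → {L2}
  L3 → {L4}
  L4 → {L1}
  L5 → {L2}

DF(L1) = ["L1"]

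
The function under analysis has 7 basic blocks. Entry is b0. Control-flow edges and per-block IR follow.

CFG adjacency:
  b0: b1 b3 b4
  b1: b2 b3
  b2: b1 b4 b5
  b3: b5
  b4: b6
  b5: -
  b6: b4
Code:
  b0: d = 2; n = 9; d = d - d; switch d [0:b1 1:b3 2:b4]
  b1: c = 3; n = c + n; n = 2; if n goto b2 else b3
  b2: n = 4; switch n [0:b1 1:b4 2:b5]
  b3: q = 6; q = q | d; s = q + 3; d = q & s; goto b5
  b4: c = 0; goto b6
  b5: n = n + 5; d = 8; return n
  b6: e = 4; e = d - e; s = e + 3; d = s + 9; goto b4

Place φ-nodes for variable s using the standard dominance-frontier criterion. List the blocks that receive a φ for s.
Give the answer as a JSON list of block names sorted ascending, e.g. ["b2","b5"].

Answer: ["b4", "b5"]

Analysis:
idom tree: b1←b0 b2←b1 b3←b0 b4←b0 b5←b0 b6←b4
Dom at joins:
  b1: preds {b0,b2}: {b0} ∩ {b0,b1,b2} = {b0}; idom=b0
  b3: preds {b0,b1}: {b0} ∩ {b0,b1} = {b0}; idom=b0
  b4: preds {b0,b2,b6}: {b0} ∩ {b0,b1,b2} ∩ {b0,b4,b6} = {b0}; idom=b0
  b5: preds {b2,b3}: {b0,b1,b2} ∩ {b0,b3} = {b0}; idom=b0

DF derivation:
  join b1 pred b0: · stop@b0
  join b1 pred b2: b2→b1 stop@b0
  join b3 pred b0: · stop@b0
  join b3 pred b1: b1 stop@b0
  join b4 pred b0: · stop@b0
  join b4 pred b2: b2→b1 stop@b0
  join b4 pred b6: b6→b4 stop@b0
  join b5 pred b2: b2→b1 stop@b0
  join b5 pred b3: b3 stop@b0
  b0: DF=∅
  b1: DF={b1,b3,b4,b5}
  b2: DF={b1,b4,b5}
  b3: DF={b5}
  b4: DF={b4}
  b5: DF=∅
  b6: DF={b4}

φ for s: defs {b3,b6}
  DF⁺ = {b4,b5}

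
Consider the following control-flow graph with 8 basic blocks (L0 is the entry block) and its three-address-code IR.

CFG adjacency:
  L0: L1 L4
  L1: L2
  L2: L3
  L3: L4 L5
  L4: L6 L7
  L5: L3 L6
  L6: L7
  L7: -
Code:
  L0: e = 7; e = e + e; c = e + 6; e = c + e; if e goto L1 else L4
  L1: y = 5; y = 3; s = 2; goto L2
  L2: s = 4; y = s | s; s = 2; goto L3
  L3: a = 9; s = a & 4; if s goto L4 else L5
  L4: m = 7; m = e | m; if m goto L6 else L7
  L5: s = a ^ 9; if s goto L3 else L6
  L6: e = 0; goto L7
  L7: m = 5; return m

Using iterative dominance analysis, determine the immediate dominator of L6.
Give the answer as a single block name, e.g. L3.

Answer: L0

Working:
idom tree: L1←L0 L2←L1 L3←L2 L4←L0 L5←L3 L6←L0 L7←L0
Dom∩ at merges:
  L3: preds {L2,L5}: {L0,L1,L2} ∩ {L0,L1,L2,L3,L5} = {L0,L1,L2}; idom=L2
  L4: preds {L0,L3}: {L0} ∩ {L0,L1,L2,L3} = {L0}; idom=L0
  L6: preds {L4,L5}: {L0,L4} ∩ {L0,L1,L2,L3,L5} = {L0}; idom=L0
  L7: preds {L4,L6}: {L0,L4} ∩ {L0,L6} = {L0}; idom=L0

idom(L6) = L0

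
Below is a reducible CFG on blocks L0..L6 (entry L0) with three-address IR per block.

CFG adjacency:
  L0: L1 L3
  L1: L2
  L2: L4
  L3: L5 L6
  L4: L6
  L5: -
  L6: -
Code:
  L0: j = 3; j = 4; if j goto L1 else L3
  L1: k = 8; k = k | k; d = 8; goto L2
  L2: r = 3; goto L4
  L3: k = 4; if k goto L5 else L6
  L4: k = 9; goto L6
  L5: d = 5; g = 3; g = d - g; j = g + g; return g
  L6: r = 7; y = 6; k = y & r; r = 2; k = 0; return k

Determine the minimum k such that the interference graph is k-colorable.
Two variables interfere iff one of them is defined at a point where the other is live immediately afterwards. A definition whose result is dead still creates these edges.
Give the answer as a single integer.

Answer: 2

Derivation:
Block summaries:
  L0: def={j} ue=∅
  L1: def={d,k} ue=∅
  L2: def={r} ue=∅
  L3: def={k} ue=∅
  L4: def={k} ue=∅
  L5: def={d,g,j} ue=∅
  L6: def={k,r,y} ue=∅

Backward fixpoint:
  live L0: ∅→∅
  live L1: ∅→∅
  live L2: ∅→∅
  live L3: ∅→∅
  live L4: ∅→∅
  live L5: ∅→∅
  live L6: ∅→∅

Interfere edges:
  d: {g}
  g: {d,j}
  j: {g}
  k: ∅
  r: {y}
  y: {r}

Registers:
  clique {d,g} ⇒ need ≥ 2
  2-colouring: c0={g,k,r}  c1={d,j,y}
  χ = 2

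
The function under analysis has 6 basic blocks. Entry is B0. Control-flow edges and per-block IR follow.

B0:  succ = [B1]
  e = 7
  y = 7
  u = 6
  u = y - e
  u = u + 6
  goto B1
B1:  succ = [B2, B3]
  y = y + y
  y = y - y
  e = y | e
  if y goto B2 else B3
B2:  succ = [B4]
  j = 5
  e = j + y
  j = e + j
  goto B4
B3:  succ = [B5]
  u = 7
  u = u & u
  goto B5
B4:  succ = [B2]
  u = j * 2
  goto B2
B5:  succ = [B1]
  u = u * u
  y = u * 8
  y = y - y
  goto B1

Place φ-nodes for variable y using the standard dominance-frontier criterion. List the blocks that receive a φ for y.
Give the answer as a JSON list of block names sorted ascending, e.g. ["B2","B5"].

idom tree: B1←B0 B2←B1 B3←B1 B4←B2 B5←B3
Join-block Dom:
  B1: preds {B0,B5}: {B0} ∩ {B0,B1,B3,B5} = {B0}; idom=B0
  B2: preds {B1,B4}: {B0,B1} ∩ {B0,B1,B2,B4} = {B0,B1}; idom=B1

DF walk-up:
  join B1 pred B0: · stop@B0
  join B1 pred B5: B5→B3→B1 stop@B0
  join B2 pred B1: · stop@B1
  join B2 pred B4: B4→B2 stop@B1
  B0 → ∅
  B1 → {B1}
  B2 → {B2}
  B3 → {B1}
  B4 → {B2}
  B5 → {B1}

φ for y: defs {B0,B1,B5}
  DF⁺ = {B1}

Answer: ["B1"]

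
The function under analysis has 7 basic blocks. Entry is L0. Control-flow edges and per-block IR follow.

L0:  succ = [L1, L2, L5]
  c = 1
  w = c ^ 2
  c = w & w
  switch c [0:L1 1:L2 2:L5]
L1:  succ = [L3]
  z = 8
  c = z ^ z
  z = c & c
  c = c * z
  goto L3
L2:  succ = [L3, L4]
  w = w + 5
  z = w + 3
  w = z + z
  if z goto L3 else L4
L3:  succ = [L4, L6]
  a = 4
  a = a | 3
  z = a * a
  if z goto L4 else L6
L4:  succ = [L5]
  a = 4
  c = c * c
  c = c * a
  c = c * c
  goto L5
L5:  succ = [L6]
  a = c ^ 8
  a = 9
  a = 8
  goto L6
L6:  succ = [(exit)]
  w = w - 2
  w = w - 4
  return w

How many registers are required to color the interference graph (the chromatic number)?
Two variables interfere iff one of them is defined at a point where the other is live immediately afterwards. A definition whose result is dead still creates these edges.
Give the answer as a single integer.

Answer: 3

Derivation:
Block summaries:
  L0: def={c,w} ue=∅
  L1: def={c,z} ue=∅
  L2: def={w,z} ue={w}
  L3: def={a,z} ue=∅
  L4: def={a,c} ue={c}
  L5: def={a} ue={c}
  L6: def={w} ue={w}

Liveness:
  L0: in=∅ out={c,w}
  L1: in={w} out={c,w}
  L2: in={c,w} out={c,w}
  L3: in={c,w} out={c,w}
  L4: in={c,w} out={c,w}
  L5: in={c,w} out={w}
  L6: in={w} out=∅

Conflict graph:
  a: {c,w}
  c: {a,w,z}
  w: {a,c,z}
  z: {c,w}

Colouring:
  lower bound: {a,c,w} mutually conflict ⇒ χ ≥ 3
  assign a→c2 c→c0 w→c1 z→c2 — no edge inside a register ⇒ χ ≤ 3
  χ = 3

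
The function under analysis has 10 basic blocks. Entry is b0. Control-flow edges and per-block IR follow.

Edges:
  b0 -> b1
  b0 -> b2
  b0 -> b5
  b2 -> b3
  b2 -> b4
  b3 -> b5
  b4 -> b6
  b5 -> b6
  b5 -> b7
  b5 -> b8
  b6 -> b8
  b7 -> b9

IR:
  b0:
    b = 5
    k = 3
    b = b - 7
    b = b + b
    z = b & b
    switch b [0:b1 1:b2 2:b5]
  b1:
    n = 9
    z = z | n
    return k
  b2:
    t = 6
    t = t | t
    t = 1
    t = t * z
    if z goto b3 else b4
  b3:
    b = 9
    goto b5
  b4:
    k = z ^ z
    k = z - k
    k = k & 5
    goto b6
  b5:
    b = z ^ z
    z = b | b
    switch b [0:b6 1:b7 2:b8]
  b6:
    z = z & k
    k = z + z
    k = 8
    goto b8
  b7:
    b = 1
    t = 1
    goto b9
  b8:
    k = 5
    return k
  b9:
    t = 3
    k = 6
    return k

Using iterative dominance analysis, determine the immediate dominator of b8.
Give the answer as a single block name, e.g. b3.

idom tree: b1←b0 b2←b0 b3←b2 b4←b2 b5←b0 b6←b0 b7←b5 b8←b0 b9←b7
Join-block Dom:
  b5: preds {b0,b3}: {b0} ∩ {b0,b2,b3} = {b0}; idom=b0
  b6: preds {b4,b5}: {b0,b2,b4} ∩ {b0,b5} = {b0}; idom=b0
  b8: preds {b5,b6}: {b0,b5} ∩ {b0,b6} = {b0}; idom=b0

idom(b8) = b0

Answer: b0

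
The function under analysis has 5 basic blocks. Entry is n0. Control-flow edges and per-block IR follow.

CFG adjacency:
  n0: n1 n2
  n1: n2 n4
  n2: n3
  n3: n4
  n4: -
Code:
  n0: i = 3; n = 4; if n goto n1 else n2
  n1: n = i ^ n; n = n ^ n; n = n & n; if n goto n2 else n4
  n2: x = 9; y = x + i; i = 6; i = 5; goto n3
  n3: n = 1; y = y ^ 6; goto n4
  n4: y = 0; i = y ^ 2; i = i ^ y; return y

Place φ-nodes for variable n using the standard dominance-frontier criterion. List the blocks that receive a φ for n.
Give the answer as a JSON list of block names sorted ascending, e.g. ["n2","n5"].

Answer: ["n2", "n4"]

Analysis:
idom tree: n1←n0 n2←n0 n3←n2 n4←n0
Dom at joins:
  n2: preds {n0,n1}: {n0} ∩ {n0,n1} = {n0}; idom=n0
  n4: preds {n1,n3}: {n0,n1} ∩ {n0,n2,n3} = {n0}; idom=n0

DF walk-up:
  join n2 pred n0: · stop@n0
  join n2 pred n1: n1 stop@n0
  join n4 pred n1: n1 stop@n0
  join n4 pred n3: n3→n2 stop@n0
  n0: DF=∅
  n1: DF={n2,n4}
  n2: DF={n4}
  n3: DF={n4}
  n4: DF=∅

φ for n: defs {n0,n1,n3}
  DF⁺ = {n2,n4}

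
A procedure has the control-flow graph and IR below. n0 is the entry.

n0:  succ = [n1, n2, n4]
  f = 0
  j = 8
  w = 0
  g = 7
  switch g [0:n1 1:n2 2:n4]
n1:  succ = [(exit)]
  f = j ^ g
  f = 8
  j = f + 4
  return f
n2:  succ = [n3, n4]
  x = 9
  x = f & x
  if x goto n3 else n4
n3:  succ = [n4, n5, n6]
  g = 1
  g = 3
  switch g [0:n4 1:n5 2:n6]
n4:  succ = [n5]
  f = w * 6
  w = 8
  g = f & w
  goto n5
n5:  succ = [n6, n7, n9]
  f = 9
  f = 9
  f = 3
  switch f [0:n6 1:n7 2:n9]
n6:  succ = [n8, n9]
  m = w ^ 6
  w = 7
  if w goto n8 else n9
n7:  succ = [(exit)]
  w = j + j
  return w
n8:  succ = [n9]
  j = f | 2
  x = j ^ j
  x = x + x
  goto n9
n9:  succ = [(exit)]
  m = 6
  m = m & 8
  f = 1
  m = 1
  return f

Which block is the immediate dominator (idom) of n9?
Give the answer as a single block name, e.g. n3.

idom tree: n1←n0 n2←n0 n3←n2 n4←n0 n5←n0 n6←n0 n7←n5 n8←n6 n9←n0
Dom∩ at merges:
  n4: preds {n0,n2,n3}: {n0} ∩ {n0,n2} ∩ {n0,n2,n3} = {n0}; idom=n0
  n5: preds {n3,n4}: {n0,n2,n3} ∩ {n0,n4} = {n0}; idom=n0
  n6: preds {n3,n5}: {n0,n2,n3} ∩ {n0,n5} = {n0}; idom=n0
  n9: preds {n5,n6,n8}: {n0,n5} ∩ {n0,n6} ∩ {n0,n6,n8} = {n0}; idom=n0

idom(n9) = n0

Answer: n0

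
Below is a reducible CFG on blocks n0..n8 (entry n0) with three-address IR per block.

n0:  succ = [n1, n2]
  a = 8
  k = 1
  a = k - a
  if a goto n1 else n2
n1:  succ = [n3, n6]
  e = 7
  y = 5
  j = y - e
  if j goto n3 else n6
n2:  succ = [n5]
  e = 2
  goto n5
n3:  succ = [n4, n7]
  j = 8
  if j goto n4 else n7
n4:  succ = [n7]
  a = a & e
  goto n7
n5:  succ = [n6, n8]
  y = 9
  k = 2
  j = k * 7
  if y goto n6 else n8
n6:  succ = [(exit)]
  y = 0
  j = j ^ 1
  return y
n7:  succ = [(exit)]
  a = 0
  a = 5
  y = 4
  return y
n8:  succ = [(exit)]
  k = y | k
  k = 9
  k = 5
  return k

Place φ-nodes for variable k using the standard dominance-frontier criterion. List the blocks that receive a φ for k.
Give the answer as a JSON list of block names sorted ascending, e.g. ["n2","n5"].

idom tree: n1←n0 n2←n0 n3←n1 n4←n3 n5←n2 n6←n0 n7←n3 n8←n5
Join-block Dom:
  n6: preds {n1,n5}: {n0,n1} ∩ {n0,n2,n5} = {n0}; idom=n0
  n7: preds {n3,n4}: {n0,n1,n3} ∩ {n0,n1,n3,n4} = {n0,n1,n3}; idom=n3

Frontier:
  n6←n1: walk n1 to n0
  n6←n5: walk n5→n2 to n0
  n7←n3: walk · to n3
  n7←n4: walk n4 to n3
  DF(n0)=∅
  DF(n1)={n6}
  DF(n2)={n6}
  DF(n3)=∅
  DF(n4)={n7}
  DF(n5)={n6}
  DF(n6)=∅
  DF(n7)=∅
  DF(n8)=∅

φ for k: defs {n0,n5,n8}
  DF⁺ = {n6}

Answer: ["n6"]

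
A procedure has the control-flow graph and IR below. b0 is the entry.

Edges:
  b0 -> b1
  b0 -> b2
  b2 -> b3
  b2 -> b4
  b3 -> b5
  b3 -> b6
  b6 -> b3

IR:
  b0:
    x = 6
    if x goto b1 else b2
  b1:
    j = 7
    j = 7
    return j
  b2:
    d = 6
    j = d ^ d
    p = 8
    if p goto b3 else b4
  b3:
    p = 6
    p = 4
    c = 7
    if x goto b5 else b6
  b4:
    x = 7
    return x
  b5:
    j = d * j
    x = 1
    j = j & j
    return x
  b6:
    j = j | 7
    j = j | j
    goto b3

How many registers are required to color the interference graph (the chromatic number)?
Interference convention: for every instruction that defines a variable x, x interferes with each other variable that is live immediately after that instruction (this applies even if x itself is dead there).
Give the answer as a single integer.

def/use:
  b0: def={x} ue=∅
  b1: def={j} ue=∅
  b2: def={d,j,p} ue=∅
  b3: def={c,p} ue={x}
  b4: def={x} ue=∅
  b5: def={j,x} ue={d,j}
  b6: def={j} ue={j}

Live sets:
  b0 li=∅ lo={x}
  b1 li=∅ lo=∅
  b2 li={x} lo={d,j,x}
  b3 li={d,j,x} lo={d,j,x}
  b4 li=∅ lo=∅
  b5 li={d,j} lo=∅
  b6 li={d,j,x} lo={d,j,x}

Interference:
  c: {d,j,x}
  d: {c,j,p,x}
  j: {c,d,p,x}
  p: {d,j,x}
  x: {c,d,j,p}

Colouring:
  lower bound: {c,d,j,x} mutually conflict ⇒ χ ≥ 4
  4-colouring: R0={d}  R1={j}  R2={x}  R3={c,p}
  χ = 4

Answer: 4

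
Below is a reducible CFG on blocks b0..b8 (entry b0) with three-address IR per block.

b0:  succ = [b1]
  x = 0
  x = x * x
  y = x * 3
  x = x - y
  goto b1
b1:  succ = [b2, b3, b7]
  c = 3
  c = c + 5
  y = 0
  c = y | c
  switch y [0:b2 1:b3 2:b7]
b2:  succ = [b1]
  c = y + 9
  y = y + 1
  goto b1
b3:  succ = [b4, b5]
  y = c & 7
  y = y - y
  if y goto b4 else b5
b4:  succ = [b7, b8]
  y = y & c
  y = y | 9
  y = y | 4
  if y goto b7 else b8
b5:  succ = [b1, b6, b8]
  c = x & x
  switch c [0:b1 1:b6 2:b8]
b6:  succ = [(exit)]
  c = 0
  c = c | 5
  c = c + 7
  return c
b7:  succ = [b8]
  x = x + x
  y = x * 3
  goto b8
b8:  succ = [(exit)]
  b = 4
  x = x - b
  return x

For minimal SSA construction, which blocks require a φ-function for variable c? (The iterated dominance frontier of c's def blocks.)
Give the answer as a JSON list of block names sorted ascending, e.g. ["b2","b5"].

idom tree: b1←b0 b2←b1 b3←b1 b4←b3 b5←b3 b6←b5 b7←b1 b8←b1
Dom at joins:
  b1: preds {b0,b2,b5}: {b0} ∩ {b0,b1,b2} ∩ {b0,b1,b3,b5} = {b0}; idom=b0
  b7: preds {b1,b4}: {b0,b1} ∩ {b0,b1,b3,b4} = {b0,b1}; idom=b1
  b8: preds {b4,b5,b7}: {b0,b1,b3,b4} ∩ {b0,b1,b3,b5} ∩ {b0,b1,b7} = {b0,b1}; idom=b1

DF walk-up:
  b1←b0: walk · to b0
  b1←b2: walk b2→b1 to b0
  b1←b5: walk b5→b3→b1 to b0
  b7←b1: walk · to b1
  b7←b4: walk b4→b3 to b1
  b8←b4: walk b4→b3 to b1
  b8←b5: walk b5→b3 to b1
  b8←b7: walk b7 to b1
  b0 → ∅
  b1 → {b1}
  b2 → {b1}
  b3 → {b1,b7,b8}
  b4 → {b7,b8}
  b5 → {b1,b8}
  b6 → ∅
  b7 → {b8}
  b8 → ∅

φ for c: defs {b1,b2,b5,b6}
  DF⁺ = {b1,b8}

Answer: ["b1", "b8"]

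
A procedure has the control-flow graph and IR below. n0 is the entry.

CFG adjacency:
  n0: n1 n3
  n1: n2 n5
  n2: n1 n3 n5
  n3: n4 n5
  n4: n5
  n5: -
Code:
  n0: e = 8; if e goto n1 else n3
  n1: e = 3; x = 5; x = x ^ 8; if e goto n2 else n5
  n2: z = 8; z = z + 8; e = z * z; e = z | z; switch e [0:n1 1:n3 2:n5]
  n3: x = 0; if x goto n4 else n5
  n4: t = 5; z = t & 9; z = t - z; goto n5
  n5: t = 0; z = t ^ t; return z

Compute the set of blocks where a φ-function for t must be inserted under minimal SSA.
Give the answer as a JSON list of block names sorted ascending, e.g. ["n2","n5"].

Answer: ["n5"]

Analysis:
idom tree: n1←n0 n2←n1 n3←n0 n4←n3 n5←n0
Dom at joins:
  n1: preds {n0,n2}: {n0} ∩ {n0,n1,n2} = {n0}; idom=n0
  n3: preds {n0,n2}: {n0} ∩ {n0,n1,n2} = {n0}; idom=n0
  n5: preds {n1,n2,n3,n4}: {n0,n1} ∩ {n0,n1,n2} ∩ {n0,n3} ∩ {n0,n3,n4} = {n0}; idom=n0

DF derivation:
  join n1 pred n0: · stop@n0
  join n1 pred n2: n2→n1 stop@n0
  join n3 pred n0: · stop@n0
  join n3 pred n2: n2→n1 stop@n0
  join n5 pred n1: n1 stop@n0
  join n5 pred n2: n2→n1 stop@n0
  join n5 pred n3: n3 stop@n0
  join n5 pred n4: n4→n3 stop@n0
  n0 → ∅
  n1 → {n1,n3,n5}
  n2 → {n1,n3,n5}
  n3 → {n5}
  n4 → {n5}
  n5 → ∅

φ for t: defs {n4,n5}
  DF⁺ = {n5}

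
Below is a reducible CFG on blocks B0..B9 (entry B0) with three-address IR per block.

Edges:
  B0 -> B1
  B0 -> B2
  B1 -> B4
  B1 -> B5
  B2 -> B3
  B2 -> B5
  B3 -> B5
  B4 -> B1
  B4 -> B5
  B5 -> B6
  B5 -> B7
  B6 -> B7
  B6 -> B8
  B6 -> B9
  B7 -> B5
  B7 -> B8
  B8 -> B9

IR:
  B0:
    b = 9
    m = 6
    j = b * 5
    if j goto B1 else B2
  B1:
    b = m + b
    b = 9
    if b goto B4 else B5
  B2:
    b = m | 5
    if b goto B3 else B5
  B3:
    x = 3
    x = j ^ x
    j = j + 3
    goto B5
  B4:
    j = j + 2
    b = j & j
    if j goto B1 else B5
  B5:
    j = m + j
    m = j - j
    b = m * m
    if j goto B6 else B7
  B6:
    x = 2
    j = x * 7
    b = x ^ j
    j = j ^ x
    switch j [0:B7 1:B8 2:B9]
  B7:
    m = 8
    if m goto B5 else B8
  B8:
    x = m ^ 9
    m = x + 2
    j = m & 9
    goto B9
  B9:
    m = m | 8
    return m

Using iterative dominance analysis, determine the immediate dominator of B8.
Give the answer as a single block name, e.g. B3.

Answer: B5

Working:
idom tree: B1←B0 B2←B0 B3←B2 B4←B1 B5←B0 B6←B5 B7←B5 B8←B5 B9←B5
Dom at joins:
  B1: preds {B0,B4}: {B0} ∩ {B0,B1,B4} = {B0}; idom=B0
  B5: preds {B1,B2,B3,B4,B7}: {B0,B1} ∩ {B0,B2} ∩ {B0,B2,B3} ∩ {B0,B1,B4} ∩ {B0,B5,B7} = {B0}; idom=B0
  B7: preds {B5,B6}: {B0,B5} ∩ {B0,B5,B6} = {B0,B5}; idom=B5
  B8: preds {B6,B7}: {B0,B5,B6} ∩ {B0,B5,B7} = {B0,B5}; idom=B5
  B9: preds {B6,B8}: {B0,B5,B6} ∩ {B0,B5,B8} = {B0,B5}; idom=B5

idom(B8) = B5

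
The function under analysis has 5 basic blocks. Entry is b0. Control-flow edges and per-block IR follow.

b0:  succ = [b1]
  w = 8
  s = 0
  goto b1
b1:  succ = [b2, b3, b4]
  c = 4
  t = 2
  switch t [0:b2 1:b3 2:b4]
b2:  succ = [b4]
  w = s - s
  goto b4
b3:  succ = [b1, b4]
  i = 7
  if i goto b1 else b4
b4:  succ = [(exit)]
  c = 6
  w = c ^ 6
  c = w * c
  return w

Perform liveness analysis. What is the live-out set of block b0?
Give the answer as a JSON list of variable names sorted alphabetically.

Answer: ["s"]

Derivation:
def/use:
  b0: {s,w} / ∅
  b1: {c,t} / ∅
  b2: {w} / {s}
  b3: {i} / ∅
  b4: {c,w} / ∅

Liveness:
  b0: in=∅ out={s}
  b1: in={s} out={s}
  b2: in={s} out=∅
  b3: in={s} out={s}
  b4: in=∅ out=∅

live-out(b0) = ["s"]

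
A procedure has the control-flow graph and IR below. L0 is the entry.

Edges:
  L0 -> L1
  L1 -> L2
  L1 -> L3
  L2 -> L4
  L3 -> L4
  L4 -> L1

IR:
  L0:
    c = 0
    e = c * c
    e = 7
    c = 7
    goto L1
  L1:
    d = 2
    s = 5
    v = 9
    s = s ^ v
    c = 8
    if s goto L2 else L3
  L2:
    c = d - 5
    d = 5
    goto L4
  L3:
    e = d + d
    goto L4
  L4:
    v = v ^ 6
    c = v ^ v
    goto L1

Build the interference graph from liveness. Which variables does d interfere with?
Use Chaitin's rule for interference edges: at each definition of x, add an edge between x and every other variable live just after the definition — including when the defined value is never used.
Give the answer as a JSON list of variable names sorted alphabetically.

Block summaries:
  L0: {c,e} / ∅
  L1: {c,d,s,v} / ∅
  L2: {c,d} / {d}
  L3: {e} / {d}
  L4: {c,v} / {v}

Backward fixpoint:
  L0: in=∅ out=∅
  L1: in=∅ out={d,v}
  L2: in={d,v} out={v}
  L3: in={d,v} out={v}
  L4: in={v} out=∅

Conflict graph:
  c — {d,s,v}
  d — {c,s,v}
  e — {v}
  s — {c,d,v}
  v — {c,d,e,s}

N(d) = ["c", "s", "v"]

Answer: ["c", "s", "v"]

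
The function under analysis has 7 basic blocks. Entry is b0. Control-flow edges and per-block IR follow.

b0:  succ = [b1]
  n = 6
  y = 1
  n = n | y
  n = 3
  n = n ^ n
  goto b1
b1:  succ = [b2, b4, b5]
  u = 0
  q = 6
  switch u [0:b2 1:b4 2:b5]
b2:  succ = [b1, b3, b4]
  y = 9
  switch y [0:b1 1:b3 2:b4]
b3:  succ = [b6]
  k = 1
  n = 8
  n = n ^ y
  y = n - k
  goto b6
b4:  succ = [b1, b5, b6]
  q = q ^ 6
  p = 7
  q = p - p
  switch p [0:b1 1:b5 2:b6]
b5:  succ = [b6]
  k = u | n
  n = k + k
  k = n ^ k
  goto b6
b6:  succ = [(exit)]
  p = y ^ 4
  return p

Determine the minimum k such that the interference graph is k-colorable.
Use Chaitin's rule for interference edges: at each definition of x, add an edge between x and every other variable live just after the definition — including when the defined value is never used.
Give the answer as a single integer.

def/use:
  b0 def {n,y} use ∅
  b1 def {q,u} use ∅
  b2 def {y} use ∅
  b3 def {k,n,y} use {y}
  b4 def {p,q} use {q}
  b5 def {k,n} use {n,u}
  b6 def {p} use {y}

Backward fixpoint:
  b0 li=∅ lo={n,y}
  b1 li={n,y} lo={n,q,u,y}
  b2 li={n,q,u} lo={n,q,u,y}
  b3 li={y} lo={y}
  b4 li={n,q,u,y} lo={n,u,y}
  b5 li={n,u,y} lo={y}
  b6 li={y} lo=∅

Conflict graph:
  k↔{n,y}
  n↔{k,p,q,u,y}
  p↔{n,q,u,y}
  q↔{n,p,u,y}
  u↔{n,p,q,y}
  y↔{k,n,p,q,u}

Colouring:
  clique {n,p,q,u,y} ⇒ need ≥ 5
  5-colouring: r0={n}  r1={y}  r2={k,p}  r3={q}  r4={u}
  χ = 5

Answer: 5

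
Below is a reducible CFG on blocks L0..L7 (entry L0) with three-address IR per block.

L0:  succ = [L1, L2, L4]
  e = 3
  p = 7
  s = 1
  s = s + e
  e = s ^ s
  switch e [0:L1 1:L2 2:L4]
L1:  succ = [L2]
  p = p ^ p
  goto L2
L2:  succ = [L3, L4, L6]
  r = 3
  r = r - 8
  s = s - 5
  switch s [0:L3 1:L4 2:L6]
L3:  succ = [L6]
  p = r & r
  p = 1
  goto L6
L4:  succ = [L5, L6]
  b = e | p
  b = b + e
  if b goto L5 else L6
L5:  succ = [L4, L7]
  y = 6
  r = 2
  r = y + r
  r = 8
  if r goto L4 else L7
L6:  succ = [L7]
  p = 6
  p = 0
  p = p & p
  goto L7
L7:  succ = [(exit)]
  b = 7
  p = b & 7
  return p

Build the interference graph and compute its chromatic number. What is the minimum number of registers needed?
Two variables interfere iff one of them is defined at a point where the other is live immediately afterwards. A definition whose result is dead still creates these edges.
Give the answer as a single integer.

Block summaries:
  L0: {e,p,s} / ∅
  L1: {p} / {p}
  L2: {r,s} / {s}
  L3: {p} / {r}
  L4: {b} / {e,p}
  L5: {r,y} / ∅
  L6: {p} / ∅
  L7: {b,p} / ∅

Live sets:
  live L0: ∅→{e,p,s}
  live L1: {e,p,s}→{e,p,s}
  live L2: {e,p,s}→{e,p,r}
  live L3: {r}→∅
  live L4: {e,p}→{e,p}
  live L5: {e,p}→{e,p}
  live L6: ∅→∅
  live L7: ∅→∅

Interference:
  b — {e,p}
  e — {b,p,r,s,y}
  p — {b,e,r,s,y}
  r — {e,p,s,y}
  s — {e,p,r}
  y — {e,p,r}

Colouring:
  clique {e,p,r,s} ⇒ need ≥ 4
  4-colouring: r0={e}  r1={p}  r2={b,r}  r3={s,y}
  χ = 4

Answer: 4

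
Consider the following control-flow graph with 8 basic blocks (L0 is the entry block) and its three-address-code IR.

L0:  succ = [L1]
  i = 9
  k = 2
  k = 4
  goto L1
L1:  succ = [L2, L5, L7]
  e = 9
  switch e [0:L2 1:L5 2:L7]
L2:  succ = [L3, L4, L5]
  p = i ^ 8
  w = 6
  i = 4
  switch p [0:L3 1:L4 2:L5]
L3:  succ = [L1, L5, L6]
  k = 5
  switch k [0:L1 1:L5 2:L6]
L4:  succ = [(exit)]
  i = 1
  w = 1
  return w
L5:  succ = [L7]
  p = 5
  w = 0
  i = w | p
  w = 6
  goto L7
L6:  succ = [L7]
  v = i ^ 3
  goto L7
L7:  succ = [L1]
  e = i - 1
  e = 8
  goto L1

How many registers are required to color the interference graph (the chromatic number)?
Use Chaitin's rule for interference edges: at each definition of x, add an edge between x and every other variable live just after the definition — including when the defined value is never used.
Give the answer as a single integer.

Answer: 3

Working:
Per-block:
  L0 def {i,k} use ∅
  L1 def {e} use ∅
  L2 def {i,p,w} use {i}
  L3 def {k} use ∅
  L4 def {i,w} use ∅
  L5 def {i,p,w} use ∅
  L6 def {v} use {i}
  L7 def {e} use {i}

Live sets:
  L0 li=∅ lo={i}
  L1 li={i} lo={i}
  L2 li={i} lo={i}
  L3 li={i} lo={i}
  L4 li=∅ lo=∅
  L5 li=∅ lo={i}
  L6 li={i} lo={i}
  L7 li={i} lo={i}

Interference:
  e — {i}
  i — {e,k,p,v,w}
  k — {i}
  p — {i,w}
  v — {i}
  w — {i,p}

Chromatic number:
  clique {i,p,w} ⇒ need ≥ 3
  3-colouring: r0={i}  r1={e,k,p,v}  r2={w}
  χ = 3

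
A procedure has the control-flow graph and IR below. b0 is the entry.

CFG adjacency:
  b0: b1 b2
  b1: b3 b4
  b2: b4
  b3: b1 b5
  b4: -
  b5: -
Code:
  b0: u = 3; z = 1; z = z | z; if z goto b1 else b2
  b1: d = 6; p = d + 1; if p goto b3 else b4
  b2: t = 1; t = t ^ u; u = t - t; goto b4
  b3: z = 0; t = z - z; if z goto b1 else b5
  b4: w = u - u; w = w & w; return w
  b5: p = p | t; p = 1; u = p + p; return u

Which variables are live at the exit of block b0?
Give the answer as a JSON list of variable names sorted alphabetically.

Answer: ["u"]

Analysis:
def/use:
  b0 def {u,z} use ∅
  b1 def {d,p} use ∅
  b2 def {t,u} use {u}
  b3 def {t,z} use ∅
  b4 def {w} use {u}
  b5 def {p,u} use {p,t}

Backward fixpoint:
  b0 li=∅ lo={u}
  b1 li={u} lo={p,u}
  b2 li={u} lo={u}
  b3 li={p,u} lo={p,t,u}
  b4 li={u} lo=∅
  b5 li={p,t} lo=∅

live-out(b0) = ["u"]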